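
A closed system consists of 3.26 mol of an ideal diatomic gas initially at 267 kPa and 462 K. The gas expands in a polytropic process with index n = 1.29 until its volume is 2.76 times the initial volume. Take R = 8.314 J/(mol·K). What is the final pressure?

72.1 kPa

V₁ = nRT₁/P₁ = 3.26×8.314×462/267 = 46.9 L.
Polytropic n=1.29: T₂ = T₁(V₁/V₂)^(n−1) = 462×(0.362)^0.29 = 344 K; P₂ = P₁(V₁/V₂)^n = 72.1 kPa.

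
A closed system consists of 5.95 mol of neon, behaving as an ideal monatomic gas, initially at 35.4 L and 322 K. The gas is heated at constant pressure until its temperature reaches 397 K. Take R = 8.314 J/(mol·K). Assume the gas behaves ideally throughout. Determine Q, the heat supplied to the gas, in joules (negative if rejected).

P₁ = nRT₁/V₁ = 5.95×8.314×322/35.4 = 450 kPa.
Isobaric: P stays 450 kPa; V/T = const ⇒ T₂ = 397 K, V₂ = 43.6 L.
W = PΔV = 450×(43.6−35.4) kPa·L = 3710 J.
ΔU = nCvΔT = 5.95×12.5×(397−322) = 5570 J.
Q = ΔU + W = nCpΔT = 9280 J.

9280 J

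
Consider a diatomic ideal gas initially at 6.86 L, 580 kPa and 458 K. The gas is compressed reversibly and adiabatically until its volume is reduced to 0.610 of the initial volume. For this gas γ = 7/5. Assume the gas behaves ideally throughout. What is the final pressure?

1160 kPa

Adiabatic: TV^(γ−1) = const ⇒ T₂ = 458×(1.64)^0.400 = 558 K; PV^γ = const ⇒ P₂ = 1160 kPa.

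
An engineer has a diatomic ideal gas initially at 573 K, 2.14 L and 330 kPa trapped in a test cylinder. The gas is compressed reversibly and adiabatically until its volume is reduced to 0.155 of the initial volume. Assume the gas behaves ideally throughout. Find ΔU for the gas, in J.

1960 J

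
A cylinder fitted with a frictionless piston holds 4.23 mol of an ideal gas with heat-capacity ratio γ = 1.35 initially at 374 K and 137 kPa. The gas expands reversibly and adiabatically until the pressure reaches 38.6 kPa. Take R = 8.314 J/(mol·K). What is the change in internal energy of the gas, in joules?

-10500 J

V₁ = nRT₁/P₁ = 4.23×8.314×374/137 = 96.0 L.
Adiabatic: T₂/T₁ = (P₂/P₁)^((γ−1)/γ) ⇒ T₂ = 374×(0.282)^0.259 = 269 K; V₂ = 245 L.
For an ideal gas ΔU = nCvΔT with Cv = R/(γ−1) = 23.8 J/(mol·K).
ΔU = 4.23×23.8×(269−374) = -10500 J.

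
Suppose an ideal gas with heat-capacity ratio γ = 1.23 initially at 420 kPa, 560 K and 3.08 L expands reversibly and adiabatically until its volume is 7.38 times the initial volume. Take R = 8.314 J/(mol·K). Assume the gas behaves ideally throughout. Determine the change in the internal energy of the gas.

n = P₁V₁/(RT₁) = 420×3.08/(8.314×560) = 0.278 mol.
Adiabatic: TV^(γ−1) = const ⇒ T₂ = 560×(0.136)^0.230 = 354 K; PV^γ = const ⇒ P₂ = 35.9 kPa.
For an ideal gas ΔU = nCvΔT with Cv = R/(γ−1) = 36.1 J/(mol·K).
ΔU = 0.278×36.1×(354−560) = -2070 J.

-2070 J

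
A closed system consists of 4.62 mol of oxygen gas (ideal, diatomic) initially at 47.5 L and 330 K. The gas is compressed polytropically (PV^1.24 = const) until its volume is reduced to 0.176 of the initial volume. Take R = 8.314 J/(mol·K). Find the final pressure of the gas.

2300 kPa

P₁ = nRT₁/V₁ = 4.62×8.314×330/47.5 = 267 kPa.
Polytropic n=1.24: T₂ = T₁(V₁/V₂)^(n−1) = 330×(5.68)^0.24 = 501 K; P₂ = P₁(V₁/V₂)^n = 2300 kPa.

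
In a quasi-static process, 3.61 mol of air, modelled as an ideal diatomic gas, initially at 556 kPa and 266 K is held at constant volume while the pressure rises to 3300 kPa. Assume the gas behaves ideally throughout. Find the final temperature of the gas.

1580 K

V₁ = nRT₁/P₁ = 3.61×8.314×266/556 = 14.4 L.
Isochoric: V stays 14.4 L; P/T = const ⇒ T₂ = 1580 K, P₂ = 3300 kPa.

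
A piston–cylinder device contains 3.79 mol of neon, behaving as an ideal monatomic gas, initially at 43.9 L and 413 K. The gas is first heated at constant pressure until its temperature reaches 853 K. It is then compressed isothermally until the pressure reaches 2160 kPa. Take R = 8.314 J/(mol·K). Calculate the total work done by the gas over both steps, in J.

-39500 J

P₁ = nRT₁/V₁ = 3.79×8.314×413/43.9 = 296 kPa.
Step 1 — Isobaric: P stays 296 kPa; V/T = const ⇒ T₂ = 853 K, V₂ = 90.7 L.
W = PΔV = 296×(90.7−43.9) kPa·L = 13900 J.
ΔU = nCvΔT = 3.79×12.5×(853−413) = 20800 J.
Q = ΔU + W = nCpΔT = 34700 J.
State after step 1: P = 296 kPa, V = 90.7 L, T = 853 K.
Step 2 — Isothermal: T stays 853 K; PV = const ⇒ V₂ = 12.4 L, P₂ = 2160 kPa.
ΔU = 0 (ideal gas, T constant).
W = nRT ln(V₂/V₁) = 3.79×8.314×853×ln(0.137) = -53400 J.
Q = ΔU + W = -53400 J.
Net over both steps: W = -39500 J, Q = -18700 J, ΔU = 20800 J.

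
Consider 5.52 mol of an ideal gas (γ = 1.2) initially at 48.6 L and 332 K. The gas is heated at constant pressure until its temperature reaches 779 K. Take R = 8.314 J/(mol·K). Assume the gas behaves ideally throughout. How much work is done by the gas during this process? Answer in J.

P₁ = nRT₁/V₁ = 5.52×8.314×332/48.6 = 314 kPa.
Isobaric: P stays 314 kPa; V/T = const ⇒ T₂ = 779 K, V₂ = 114 L.
W = PΔV = 314×(114−48.6) kPa·L = 20500 J.

20500 J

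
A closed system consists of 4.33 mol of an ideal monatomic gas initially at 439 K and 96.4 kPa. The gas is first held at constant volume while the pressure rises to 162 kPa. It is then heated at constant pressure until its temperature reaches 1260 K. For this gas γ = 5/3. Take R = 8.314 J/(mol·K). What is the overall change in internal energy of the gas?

44300 J

V₁ = nRT₁/P₁ = 4.33×8.314×439/96.4 = 164 L.
Step 1 — Isochoric: V stays 164 L; P/T = const ⇒ T₂ = 738 K, P₂ = 162 kPa.
W = 0 (no volume change).
ΔU = nCvΔT = 4.33×12.5×(738−439) = 16100 J.
Q = ΔU = 16100 J.
State after step 1: P = 162 kPa, V = 164 L, T = 738 K.
Step 2 — Isobaric: P stays 162 kPa; V/T = const ⇒ T₂ = 1260 K, V₂ = 280 L.
W = PΔV = 162×(280−164) kPa·L = 18800 J.
ΔU = nCvΔT = 4.33×12.5×(1260−738) = 28200 J.
Q = ΔU + W = nCpΔT = 47000 J.
Net over both steps: W = 18800 J, Q = 63100 J, ΔU = 44300 J.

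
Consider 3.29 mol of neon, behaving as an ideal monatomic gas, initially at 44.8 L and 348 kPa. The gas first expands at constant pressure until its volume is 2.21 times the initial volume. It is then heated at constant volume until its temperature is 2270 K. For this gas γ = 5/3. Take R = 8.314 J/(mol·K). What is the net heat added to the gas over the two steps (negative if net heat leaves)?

88600 J

T₁ = P₁V₁/(nR) = 348×44.8/(3.29×8.314) = 570 K.
Step 1 — Isobaric: P stays 348 kPa; V/T = const ⇒ T₂ = 1260 K, V₂ = 99.0 L.
W = PΔV = 348×(99.0−44.8) kPa·L = 18900 J.
ΔU = nCvΔT = 3.29×12.5×(1260−570) = 28300 J.
Q = ΔU + W = nCpΔT = 47200 J.
State after step 1: P = 348 kPa, V = 99.0 L, T = 1260 K.
Step 2 — Isochoric: V stays 99.0 L; P/T = const ⇒ T₂ = 2270 K, P₂ = 627 kPa.
W = 0 (no volume change).
ΔU = nCvΔT = 3.29×12.5×(2270−1260) = 41500 J.
Q = ΔU = 41500 J.
Net over both steps: W = 18900 J, Q = 88600 J, ΔU = 69800 J.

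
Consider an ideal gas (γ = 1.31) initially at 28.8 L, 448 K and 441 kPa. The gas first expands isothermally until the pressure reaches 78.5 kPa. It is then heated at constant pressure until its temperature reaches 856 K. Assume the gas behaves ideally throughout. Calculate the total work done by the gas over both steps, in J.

33500 J

n = P₁V₁/(RT₁) = 441×28.8/(8.314×448) = 3.41 mol.
Step 1 — Isothermal: T stays 448 K; PV = const ⇒ V₂ = 162 L, P₂ = 78.5 kPa.
ΔU = 0 (ideal gas, T constant).
W = nRT ln(V₂/V₁) = 3.41×8.314×448×ln(5.62) = 21900 J.
Q = ΔU + W = 21900 J.
State after step 1: P = 78.5 kPa, V = 162 L, T = 448 K.
Step 2 — Isobaric: P stays 78.5 kPa; V/T = const ⇒ T₂ = 856 K, V₂ = 309 L.
W = PΔV = 78.5×(309−162) kPa·L = 11600 J.
ΔU = nCvΔT = 3.41×26.8×(856−448) = 37300 J.
Q = ΔU + W = nCpΔT = 48900 J.
Net over both steps: W = 33500 J, Q = 70800 J, ΔU = 37300 J.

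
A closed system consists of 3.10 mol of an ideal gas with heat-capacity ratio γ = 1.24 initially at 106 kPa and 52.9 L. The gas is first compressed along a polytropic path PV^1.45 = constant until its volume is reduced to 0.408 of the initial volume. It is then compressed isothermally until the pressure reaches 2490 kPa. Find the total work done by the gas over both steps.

T₁ = P₁V₁/(nR) = 106×52.9/(3.10×8.314) = 218 K.
Step 1 — Polytropic n=1.45: T₂ = T₁(V₁/V₂)^(n−1) = 218×(2.45)^0.45 = 326 K; P₂ = P₁(V₁/V₂)^n = 389 kPa.
W = (P₁V₁−P₂V₂)/(n−1) = (106×52.9−389×21.6)/0.45 = -6190 J.
ΔU = nCvΔT = 3.10×34.6×(326−218) = 11600 J.
Q = ΔU + W = 5420 J.
State after step 1: P = 389 kPa, V = 21.6 L, T = 326 K.
Step 2 — Isothermal: T stays 326 K; PV = const ⇒ V₂ = 3.37 L, P₂ = 2490 kPa.
ΔU = 0 (ideal gas, T constant).
W = nRT ln(V₂/V₁) = 3.10×8.314×326×ln(0.156) = -15600 J.
Q = ΔU + W = -15600 J.
Net over both steps: W = -21800 J, Q = -10200 J, ΔU = 11600 J.

-21800 J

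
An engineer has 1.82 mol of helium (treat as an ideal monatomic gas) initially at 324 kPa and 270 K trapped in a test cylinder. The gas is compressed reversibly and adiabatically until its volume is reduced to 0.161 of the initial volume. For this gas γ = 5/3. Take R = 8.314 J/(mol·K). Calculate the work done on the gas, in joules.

V₁ = nRT₁/P₁ = 1.82×8.314×270/324 = 12.6 L.
Adiabatic: TV^(γ−1) = const ⇒ T₂ = 270×(6.21)^0.667 = 912 K; PV^γ = const ⇒ P₂ = 6800 kPa.
ΔU = nCvΔT = 1.82×12.5×(912−270) = 14600 J.
Q = 0 for an adiabatic process, so W = −ΔU = -14600 J.
Work done on the gas = −W_by = 14600 J.

14600 J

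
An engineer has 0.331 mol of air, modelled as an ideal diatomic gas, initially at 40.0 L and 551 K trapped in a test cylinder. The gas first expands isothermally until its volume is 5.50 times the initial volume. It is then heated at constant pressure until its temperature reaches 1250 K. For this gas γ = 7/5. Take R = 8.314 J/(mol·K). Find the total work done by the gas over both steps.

4510 J

P₁ = nRT₁/V₁ = 0.331×8.314×551/40.0 = 37.9 kPa.
Step 1 — Isothermal: T stays 551 K; PV = const ⇒ V₂ = 220 L, P₂ = 6.89 kPa.
ΔU = 0 (ideal gas, T constant).
W = nRT ln(V₂/V₁) = 0.331×8.314×551×ln(5.50) = 2580 J.
Q = ΔU + W = 2580 J.
State after step 1: P = 6.89 kPa, V = 220 L, T = 551 K.
Step 2 — Isobaric: P stays 6.89 kPa; V/T = const ⇒ T₂ = 1250 K, V₂ = 499 L.
W = PΔV = 6.89×(499−220) kPa·L = 1920 J.
ΔU = nCvΔT = 0.331×20.8×(1250−551) = 4810 J.
Q = ΔU + W = nCpΔT = 6730 J.
Net over both steps: W = 4510 J, Q = 9320 J, ΔU = 4810 J.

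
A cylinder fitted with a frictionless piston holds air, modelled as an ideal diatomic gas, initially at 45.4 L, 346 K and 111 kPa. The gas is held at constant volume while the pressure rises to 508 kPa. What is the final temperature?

Isochoric: V stays 45.4 L; P/T = const ⇒ T₂ = 1580 K, P₂ = 508 kPa.

1580 K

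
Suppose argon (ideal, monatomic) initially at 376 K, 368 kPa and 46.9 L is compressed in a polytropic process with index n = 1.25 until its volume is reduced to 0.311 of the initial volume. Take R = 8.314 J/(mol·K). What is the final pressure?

1580 kPa

Polytropic n=1.25: T₂ = T₁(V₁/V₂)^(n−1) = 376×(3.22)^0.25 = 503 K; P₂ = P₁(V₁/V₂)^n = 1580 kPa.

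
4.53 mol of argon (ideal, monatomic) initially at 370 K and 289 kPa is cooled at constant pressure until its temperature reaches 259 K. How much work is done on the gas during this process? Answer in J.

4180 J

V₁ = nRT₁/P₁ = 4.53×8.314×370/289 = 48.2 L.
Isobaric: P stays 289 kPa; V/T = const ⇒ T₂ = 259 K, V₂ = 33.8 L.
W = PΔV = 289×(33.8−48.2) kPa·L = -4180 J.
Work done on the gas = −W_by = 4180 J.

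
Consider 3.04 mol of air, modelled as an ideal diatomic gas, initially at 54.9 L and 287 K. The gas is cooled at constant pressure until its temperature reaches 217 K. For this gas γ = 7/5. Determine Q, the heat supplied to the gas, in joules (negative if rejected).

-6190 J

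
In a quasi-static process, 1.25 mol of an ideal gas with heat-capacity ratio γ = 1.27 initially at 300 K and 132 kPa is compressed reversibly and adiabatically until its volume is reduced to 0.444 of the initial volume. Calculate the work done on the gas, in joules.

2830 J

V₁ = nRT₁/P₁ = 1.25×8.314×300/132 = 23.6 L.
Adiabatic: TV^(γ−1) = const ⇒ T₂ = 300×(2.25)^0.270 = 374 K; PV^γ = const ⇒ P₂ = 370 kPa.
ΔU = nCvΔT = 1.25×30.8×(374−300) = 2830 J.
Q = 0 for an adiabatic process, so W = −ΔU = -2830 J.
Work done on the gas = −W_by = 2830 J.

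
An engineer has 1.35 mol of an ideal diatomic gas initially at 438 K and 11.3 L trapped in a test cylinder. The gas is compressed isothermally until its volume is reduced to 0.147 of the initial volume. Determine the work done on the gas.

P₁ = nRT₁/V₁ = 1.35×8.314×438/11.3 = 435 kPa.
Isothermal: T stays 438 K; PV = const ⇒ V₂ = 1.66 L, P₂ = 2960 kPa.
W = nRT ln(V₂/V₁) = 1.35×8.314×438×ln(0.147) = -9430 J.
Work done on the gas = −W_by = 9430 J.

9430 J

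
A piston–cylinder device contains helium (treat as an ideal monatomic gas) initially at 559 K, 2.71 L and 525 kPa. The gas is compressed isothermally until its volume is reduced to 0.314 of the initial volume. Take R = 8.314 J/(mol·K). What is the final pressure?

1670 kPa

Isothermal: T stays 559 K; PV = const ⇒ V₂ = 0.851 L, P₂ = 1670 kPa.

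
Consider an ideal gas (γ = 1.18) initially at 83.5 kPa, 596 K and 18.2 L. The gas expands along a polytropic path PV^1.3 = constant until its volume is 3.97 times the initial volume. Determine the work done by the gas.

n = P₁V₁/(RT₁) = 83.5×18.2/(8.314×596) = 0.307 mol.
Polytropic n=1.3: T₂ = T₁(V₁/V₂)^(n−1) = 596×(0.252)^0.30 = 394 K; P₂ = P₁(V₁/V₂)^n = 13.9 kPa.
W = (P₁V₁−P₂V₂)/(n−1) = (83.5×18.2−13.9×72.3)/0.30 = 1720 J.

1720 J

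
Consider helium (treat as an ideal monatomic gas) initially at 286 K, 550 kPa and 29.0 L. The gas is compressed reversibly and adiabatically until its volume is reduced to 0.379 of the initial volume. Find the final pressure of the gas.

2770 kPa

Adiabatic: TV^(γ−1) = const ⇒ T₂ = 286×(2.64)^0.667 = 546 K; PV^γ = const ⇒ P₂ = 2770 kPa.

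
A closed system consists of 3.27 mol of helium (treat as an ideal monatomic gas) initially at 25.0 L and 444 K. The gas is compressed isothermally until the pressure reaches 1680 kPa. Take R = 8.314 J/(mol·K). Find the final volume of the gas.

P₁ = nRT₁/V₁ = 3.27×8.314×444/25.0 = 483 kPa.
Isothermal: T stays 444 K; PV = const ⇒ V₂ = 7.19 L, P₂ = 1680 kPa.

7.19 L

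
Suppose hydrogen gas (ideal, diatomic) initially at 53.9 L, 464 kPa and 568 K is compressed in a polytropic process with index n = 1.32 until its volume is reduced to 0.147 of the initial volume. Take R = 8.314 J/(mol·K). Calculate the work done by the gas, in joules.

-66200 J

n = P₁V₁/(RT₁) = 464×53.9/(8.314×568) = 5.30 mol.
Polytropic n=1.32: T₂ = T₁(V₁/V₂)^(n−1) = 568×(6.80)^0.32 = 1050 K; P₂ = P₁(V₁/V₂)^n = 5830 kPa.
W = (P₁V₁−P₂V₂)/(n−1) = (464×53.9−5830×7.92)/0.32 = -66200 J.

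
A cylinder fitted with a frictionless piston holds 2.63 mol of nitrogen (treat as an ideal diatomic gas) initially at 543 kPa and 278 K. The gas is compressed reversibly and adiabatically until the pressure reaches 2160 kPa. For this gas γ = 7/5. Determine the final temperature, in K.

V₁ = nRT₁/P₁ = 2.63×8.314×278/543 = 11.2 L.
Adiabatic: T₂/T₁ = (P₂/P₁)^((γ−1)/γ) ⇒ T₂ = 278×(3.98)^0.286 = 412 K; V₂ = 4.18 L.

412 K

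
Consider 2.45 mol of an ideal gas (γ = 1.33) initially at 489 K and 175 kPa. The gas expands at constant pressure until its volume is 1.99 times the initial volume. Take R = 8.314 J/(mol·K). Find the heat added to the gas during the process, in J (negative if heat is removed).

39700 J

V₁ = nRT₁/P₁ = 2.45×8.314×489/175 = 56.9 L.
Isobaric: P stays 175 kPa; V/T = const ⇒ T₂ = 973 K, V₂ = 113 L.
W = PΔV = 175×(113−56.9) kPa·L = 9860 J.
ΔU = nCvΔT = 2.45×25.2×(973−489) = 29900 J.
Q = ΔU + W = nCpΔT = 39700 J.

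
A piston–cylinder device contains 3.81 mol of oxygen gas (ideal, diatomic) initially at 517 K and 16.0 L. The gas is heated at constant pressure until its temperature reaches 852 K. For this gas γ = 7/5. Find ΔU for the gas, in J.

26500 J

P₁ = nRT₁/V₁ = 3.81×8.314×517/16.0 = 1020 kPa.
Isobaric: P stays 1020 kPa; V/T = const ⇒ T₂ = 852 K, V₂ = 26.4 L.
For an ideal gas ΔU = nCvΔT with Cv = (5/2)R = 20.8 J/(mol·K).
ΔU = 3.81×20.8×(852−517) = 26500 J.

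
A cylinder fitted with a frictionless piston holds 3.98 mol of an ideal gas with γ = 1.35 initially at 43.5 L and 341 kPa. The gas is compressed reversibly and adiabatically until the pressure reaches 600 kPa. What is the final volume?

28.6 L

T₁ = P₁V₁/(nR) = 341×43.5/(3.98×8.314) = 448 K.
Adiabatic: T₂/T₁ = (P₂/P₁)^((γ−1)/γ) ⇒ T₂ = 448×(1.76)^0.259 = 519 K; V₂ = 28.6 L.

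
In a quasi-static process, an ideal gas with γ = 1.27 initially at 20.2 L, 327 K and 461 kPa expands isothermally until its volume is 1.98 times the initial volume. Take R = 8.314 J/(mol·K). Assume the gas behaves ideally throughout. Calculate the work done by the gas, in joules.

n = P₁V₁/(RT₁) = 461×20.2/(8.314×327) = 3.43 mol.
Isothermal: T stays 327 K; PV = const ⇒ V₂ = 40.0 L, P₂ = 233 kPa.
W = nRT ln(V₂/V₁) = 3.43×8.314×327×ln(1.98) = 6360 J.

6360 J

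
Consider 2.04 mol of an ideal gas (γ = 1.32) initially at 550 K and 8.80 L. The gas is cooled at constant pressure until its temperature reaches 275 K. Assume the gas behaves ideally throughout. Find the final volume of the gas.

P₁ = nRT₁/V₁ = 2.04×8.314×550/8.80 = 1060 kPa.
Isobaric: P stays 1060 kPa; V/T = const ⇒ T₂ = 275 K, V₂ = 4.40 L.

4.40 L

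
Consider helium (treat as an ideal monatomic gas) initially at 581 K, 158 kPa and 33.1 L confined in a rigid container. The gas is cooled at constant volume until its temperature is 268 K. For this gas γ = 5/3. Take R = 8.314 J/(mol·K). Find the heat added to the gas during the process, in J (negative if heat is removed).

n = P₁V₁/(RT₁) = 158×33.1/(8.314×581) = 1.08 mol.
Isochoric: V stays 33.1 L; P/T = const ⇒ T₂ = 268 K, P₂ = 72.9 kPa.
W = 0 (no volume change).
ΔU = nCvΔT = 1.08×12.5×(268−581) = -4230 J.
Q = ΔU = -4230 J.

-4230 J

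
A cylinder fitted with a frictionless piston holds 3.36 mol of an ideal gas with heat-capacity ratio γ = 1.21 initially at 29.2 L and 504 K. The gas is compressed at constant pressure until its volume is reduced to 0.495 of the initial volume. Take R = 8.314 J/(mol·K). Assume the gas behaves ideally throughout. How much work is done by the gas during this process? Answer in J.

-7110 J

P₁ = nRT₁/V₁ = 3.36×8.314×504/29.2 = 482 kPa.
Isobaric: P stays 482 kPa; V/T = const ⇒ T₂ = 249 K, V₂ = 14.5 L.
W = PΔV = 482×(14.5−29.2) kPa·L = -7110 J.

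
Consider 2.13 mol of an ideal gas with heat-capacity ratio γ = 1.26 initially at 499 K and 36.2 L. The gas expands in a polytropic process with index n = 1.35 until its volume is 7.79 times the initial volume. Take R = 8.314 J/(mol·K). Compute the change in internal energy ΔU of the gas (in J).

P₁ = nRT₁/V₁ = 2.13×8.314×499/36.2 = 244 kPa.
Polytropic n=1.35: T₂ = T₁(V₁/V₂)^(n−1) = 499×(0.128)^0.35 = 243 K; P₂ = P₁(V₁/V₂)^n = 15.3 kPa.
For an ideal gas ΔU = nCvΔT with Cv = R/(γ−1) = 32.0 J/(mol·K).
ΔU = 2.13×32.0×(243−499) = -17400 J.

-17400 J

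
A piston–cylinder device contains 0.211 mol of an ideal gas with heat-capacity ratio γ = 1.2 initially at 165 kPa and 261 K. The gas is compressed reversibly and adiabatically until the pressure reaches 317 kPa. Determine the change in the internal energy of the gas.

263 J

V₁ = nRT₁/P₁ = 0.211×8.314×261/165 = 2.77 L.
Adiabatic: T₂/T₁ = (P₂/P₁)^((γ−1)/γ) ⇒ T₂ = 261×(1.92)^0.167 = 291 K; V₂ = 1.61 L.
For an ideal gas ΔU = nCvΔT with Cv = R/(γ−1) = 41.6 J/(mol·K).
ΔU = 0.211×41.6×(291−261) = 263 J.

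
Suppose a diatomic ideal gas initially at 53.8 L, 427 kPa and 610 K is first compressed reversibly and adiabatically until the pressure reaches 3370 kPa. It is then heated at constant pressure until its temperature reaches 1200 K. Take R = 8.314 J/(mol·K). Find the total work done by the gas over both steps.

-42500 J

n = P₁V₁/(RT₁) = 427×53.8/(8.314×610) = 4.53 mol.
Step 1 — Adiabatic: T₂/T₁ = (P₂/P₁)^((γ−1)/γ) ⇒ T₂ = 610×(7.89)^0.286 = 1100 K; V₂ = 12.3 L.
ΔU = nCvΔT = 4.53×20.8×(1100−610) = 46200 J.
Q = 0 for an adiabatic process, so W = −ΔU = -46200 J.
State after step 1: P = 3370 kPa, V = 12.3 L, T = 1100 K.
Step 2 — Isobaric: P stays 3370 kPa; V/T = const ⇒ T₂ = 1200 K, V₂ = 13.4 L.
W = PΔV = 3370×(13.4−12.3) kPa·L = 3740 J.
ΔU = nCvΔT = 4.53×20.8×(1200−1100) = 9350 J.
Q = ΔU + W = nCpΔT = 13100 J.
Net over both steps: W = -42500 J, Q = 13100 J, ΔU = 55500 J.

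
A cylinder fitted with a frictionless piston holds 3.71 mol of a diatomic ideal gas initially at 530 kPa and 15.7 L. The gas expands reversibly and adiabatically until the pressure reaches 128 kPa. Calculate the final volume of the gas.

43.3 L

T₁ = P₁V₁/(nR) = 530×15.7/(3.71×8.314) = 270 K.
Adiabatic: T₂/T₁ = (P₂/P₁)^((γ−1)/γ) ⇒ T₂ = 270×(0.242)^0.286 = 180 K; V₂ = 43.3 L.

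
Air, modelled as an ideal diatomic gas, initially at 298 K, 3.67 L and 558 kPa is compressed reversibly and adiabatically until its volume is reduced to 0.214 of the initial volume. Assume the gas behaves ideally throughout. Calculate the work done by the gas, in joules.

n = P₁V₁/(RT₁) = 558×3.67/(8.314×298) = 0.827 mol.
Adiabatic: TV^(γ−1) = const ⇒ T₂ = 298×(4.67)^0.400 = 552 K; PV^γ = const ⇒ P₂ = 4830 kPa.
ΔU = nCvΔT = 0.827×20.8×(552−298) = 4370 J.
Q = 0 for an adiabatic process, so W = −ΔU = -4370 J.

-4370 J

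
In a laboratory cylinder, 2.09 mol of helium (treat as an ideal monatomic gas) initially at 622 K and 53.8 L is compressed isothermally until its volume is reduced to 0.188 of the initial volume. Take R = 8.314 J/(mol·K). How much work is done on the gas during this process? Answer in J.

P₁ = nRT₁/V₁ = 2.09×8.314×622/53.8 = 201 kPa.
Isothermal: T stays 622 K; PV = const ⇒ V₂ = 10.1 L, P₂ = 1070 kPa.
W = nRT ln(V₂/V₁) = 2.09×8.314×622×ln(0.188) = -18100 J.
Work done on the gas = −W_by = 18100 J.

18100 J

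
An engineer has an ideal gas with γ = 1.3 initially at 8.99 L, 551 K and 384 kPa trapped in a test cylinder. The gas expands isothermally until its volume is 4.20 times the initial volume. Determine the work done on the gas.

-4950 J

n = P₁V₁/(RT₁) = 384×8.99/(8.314×551) = 0.754 mol.
Isothermal: T stays 551 K; PV = const ⇒ V₂ = 37.8 L, P₂ = 91.4 kPa.
W = nRT ln(V₂/V₁) = 0.754×8.314×551×ln(4.20) = 4950 J.
Work done on the gas = −W_by = -4950 J.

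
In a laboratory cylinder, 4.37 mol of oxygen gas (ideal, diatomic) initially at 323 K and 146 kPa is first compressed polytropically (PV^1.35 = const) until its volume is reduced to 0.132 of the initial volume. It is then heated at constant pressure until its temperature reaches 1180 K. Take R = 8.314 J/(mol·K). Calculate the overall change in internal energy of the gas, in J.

V₁ = nRT₁/P₁ = 4.37×8.314×323/146 = 80.4 L.
Step 1 — Polytropic n=1.35: T₂ = T₁(V₁/V₂)^(n−1) = 323×(7.58)^0.35 = 656 K; P₂ = P₁(V₁/V₂)^n = 2250 kPa.
W = (P₁V₁−P₂V₂)/(n−1) = (146×80.4−2250×10.6)/0.35 = -34600 J.
ΔU = nCvΔT = 4.37×20.8×(656−323) = 30300 J.
Q = ΔU + W = -4320 J.
State after step 1: P = 2250 kPa, V = 10.6 L, T = 656 K.
Step 2 — Isobaric: P stays 2250 kPa; V/T = const ⇒ T₂ = 1180 K, V₂ = 19.1 L.
W = PΔV = 2250×(19.1−10.6) kPa·L = 19000 J.
ΔU = nCvΔT = 4.37×20.8×(1180−656) = 47600 J.
Q = ΔU + W = nCpΔT = 66600 J.
Net over both steps: W = -15600 J, Q = 62300 J, ΔU = 77800 J.

77800 J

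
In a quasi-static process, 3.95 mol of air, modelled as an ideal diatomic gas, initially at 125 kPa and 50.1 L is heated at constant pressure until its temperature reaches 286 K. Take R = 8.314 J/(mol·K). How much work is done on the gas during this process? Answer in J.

T₁ = P₁V₁/(nR) = 125×50.1/(3.95×8.314) = 191 K.
Isobaric: P stays 125 kPa; V/T = const ⇒ T₂ = 286 K, V₂ = 75.1 L.
W = PΔV = 125×(75.1−50.1) kPa·L = 3130 J.
Work done on the gas = −W_by = -3130 J.

-3130 J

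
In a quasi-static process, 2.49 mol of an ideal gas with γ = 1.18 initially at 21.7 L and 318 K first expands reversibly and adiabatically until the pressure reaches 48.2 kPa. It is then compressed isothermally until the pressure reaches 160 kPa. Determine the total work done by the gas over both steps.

P₁ = nRT₁/V₁ = 2.49×8.314×318/21.7 = 303 kPa.
Step 1 — Adiabatic: T₂/T₁ = (P₂/P₁)^((γ−1)/γ) ⇒ T₂ = 318×(0.159)^0.153 = 240 K; V₂ = 103 L.
ΔU = nCvΔT = 2.49×46.2×(240−318) = -8950 J.
Q = 0 for an adiabatic process, so W = −ΔU = 8950 J.
State after step 1: P = 48.2 kPa, V = 103 L, T = 240 K.
Step 2 — Isothermal: T stays 240 K; PV = const ⇒ V₂ = 31.1 L, P₂ = 160 kPa.
ΔU = 0 (ideal gas, T constant).
W = nRT ln(V₂/V₁) = 2.49×8.314×240×ln(0.301) = -5970 J.
Q = ΔU + W = -5970 J.
Net over both steps: W = 2980 J, Q = -5970 J, ΔU = -8950 J.

2980 J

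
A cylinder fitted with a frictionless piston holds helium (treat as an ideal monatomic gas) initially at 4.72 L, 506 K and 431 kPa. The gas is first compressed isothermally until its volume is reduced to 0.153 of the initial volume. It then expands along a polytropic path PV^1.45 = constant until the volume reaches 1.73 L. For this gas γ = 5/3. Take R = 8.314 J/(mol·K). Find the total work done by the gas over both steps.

-2350 J

n = P₁V₁/(RT₁) = 431×4.72/(8.314×506) = 0.484 mol.
Step 1 — Isothermal: T stays 506 K; PV = const ⇒ V₂ = 0.722 L, P₂ = 2820 kPa.
ΔU = 0 (ideal gas, T constant).
W = nRT ln(V₂/V₁) = 0.484×8.314×506×ln(0.153) = -3820 J.
Q = ΔU + W = -3820 J.
State after step 1: P = 2820 kPa, V = 0.722 L, T = 506 K.
Step 2 — Polytropic n=1.45: T₂ = T₁(V₁/V₂)^(n−1) = 506×(0.417)^0.45 = 342 K; P₂ = P₁(V₁/V₂)^n = 794 kPa.
W = (P₁V₁−P₂V₂)/(n−1) = (2820×0.722−794×1.73)/0.45 = 1470 J.
ΔU = nCvΔT = 0.484×12.5×(342−506) = -992 J.
Q = ΔU + W = 478 J.
Net over both steps: W = -2350 J, Q = -3340 J, ΔU = -992 J.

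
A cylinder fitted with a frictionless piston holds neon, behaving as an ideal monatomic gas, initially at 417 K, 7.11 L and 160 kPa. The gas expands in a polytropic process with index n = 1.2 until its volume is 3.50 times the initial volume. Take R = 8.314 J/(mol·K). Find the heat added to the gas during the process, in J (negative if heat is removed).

n = P₁V₁/(RT₁) = 160×7.11/(8.314×417) = 0.328 mol.
Polytropic n=1.2: T₂ = T₁(V₁/V₂)^(n−1) = 417×(0.286)^0.20 = 325 K; P₂ = P₁(V₁/V₂)^n = 35.6 kPa.
W = (P₁V₁−P₂V₂)/(n−1) = (160×7.11−35.6×24.9)/0.20 = 1260 J.
ΔU = nCvΔT = 0.328×12.5×(325−417) = -378 J.
Q = ΔU + W = 882 J.

882 J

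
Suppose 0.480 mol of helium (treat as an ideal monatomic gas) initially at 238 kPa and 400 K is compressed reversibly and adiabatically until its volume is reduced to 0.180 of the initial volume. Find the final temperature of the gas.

1250 K

V₁ = nRT₁/P₁ = 0.480×8.314×400/238 = 6.71 L.
Adiabatic: TV^(γ−1) = const ⇒ T₂ = 400×(5.56)^0.667 = 1250 K; PV^γ = const ⇒ P₂ = 4150 kPa.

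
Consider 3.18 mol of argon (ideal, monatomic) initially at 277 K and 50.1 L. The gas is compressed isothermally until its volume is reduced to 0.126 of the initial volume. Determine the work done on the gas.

15200 J

P₁ = nRT₁/V₁ = 3.18×8.314×277/50.1 = 146 kPa.
Isothermal: T stays 277 K; PV = const ⇒ V₂ = 6.31 L, P₂ = 1160 kPa.
W = nRT ln(V₂/V₁) = 3.18×8.314×277×ln(0.126) = -15200 J.
Work done on the gas = −W_by = 15200 J.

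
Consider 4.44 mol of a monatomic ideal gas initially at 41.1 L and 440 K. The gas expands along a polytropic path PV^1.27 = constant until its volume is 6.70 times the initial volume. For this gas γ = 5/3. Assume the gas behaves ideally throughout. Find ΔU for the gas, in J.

P₁ = nRT₁/V₁ = 4.44×8.314×440/41.1 = 395 kPa.
Polytropic n=1.27: T₂ = T₁(V₁/V₂)^(n−1) = 440×(0.149)^0.27 = 263 K; P₂ = P₁(V₁/V₂)^n = 35.3 kPa.
For an ideal gas ΔU = nCvΔT with Cv = (3/2)R = 12.5 J/(mol·K).
ΔU = 4.44×12.5×(263−440) = -9790 J.

-9790 J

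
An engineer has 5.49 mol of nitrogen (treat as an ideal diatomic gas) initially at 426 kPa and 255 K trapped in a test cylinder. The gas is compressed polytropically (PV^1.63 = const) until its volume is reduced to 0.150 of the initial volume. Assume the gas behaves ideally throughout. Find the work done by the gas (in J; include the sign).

-42600 J

V₁ = nRT₁/P₁ = 5.49×8.314×255/426 = 27.3 L.
Polytropic n=1.63: T₂ = T₁(V₁/V₂)^(n−1) = 255×(6.67)^0.63 = 843 K; P₂ = P₁(V₁/V₂)^n = 9380 kPa.
W = (P₁V₁−P₂V₂)/(n−1) = (426×27.3−9380×4.10)/0.63 = -42600 J.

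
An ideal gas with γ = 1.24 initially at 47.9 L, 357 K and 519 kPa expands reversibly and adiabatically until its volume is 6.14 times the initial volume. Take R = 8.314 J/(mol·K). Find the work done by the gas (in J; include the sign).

n = P₁V₁/(RT₁) = 519×47.9/(8.314×357) = 8.38 mol.
Adiabatic: TV^(γ−1) = const ⇒ T₂ = 357×(0.163)^0.240 = 231 K; PV^γ = const ⇒ P₂ = 54.7 kPa.
ΔU = nCvΔT = 8.38×34.6×(231−357) = -36600 J.
Q = 0 for an adiabatic process, so W = −ΔU = 36600 J.

36600 J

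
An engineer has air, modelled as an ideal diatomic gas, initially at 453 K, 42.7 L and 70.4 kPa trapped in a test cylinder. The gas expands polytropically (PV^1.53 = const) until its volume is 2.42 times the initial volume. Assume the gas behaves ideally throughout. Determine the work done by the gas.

n = P₁V₁/(RT₁) = 70.4×42.7/(8.314×453) = 0.798 mol.
Polytropic n=1.53: T₂ = T₁(V₁/V₂)^(n−1) = 453×(0.413)^0.53 = 284 K; P₂ = P₁(V₁/V₂)^n = 18.2 kPa.
W = (P₁V₁−P₂V₂)/(n−1) = (70.4×42.7−18.2×103)/0.53 = 2120 J.

2120 J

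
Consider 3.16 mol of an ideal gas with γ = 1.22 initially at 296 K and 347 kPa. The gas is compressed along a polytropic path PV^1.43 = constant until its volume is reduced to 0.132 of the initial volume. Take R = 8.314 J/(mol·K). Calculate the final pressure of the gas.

6280 kPa

V₁ = nRT₁/P₁ = 3.16×8.314×296/347 = 22.4 L.
Polytropic n=1.43: T₂ = T₁(V₁/V₂)^(n−1) = 296×(7.58)^0.43 = 707 K; P₂ = P₁(V₁/V₂)^n = 6280 kPa.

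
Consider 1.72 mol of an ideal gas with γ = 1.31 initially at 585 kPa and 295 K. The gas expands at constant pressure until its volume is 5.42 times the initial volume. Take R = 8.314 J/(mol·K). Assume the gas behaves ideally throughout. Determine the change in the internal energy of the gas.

V₁ = nRT₁/P₁ = 1.72×8.314×295/585 = 7.21 L.
Isobaric: P stays 585 kPa; V/T = const ⇒ T₂ = 1600 K, V₂ = 39.1 L.
For an ideal gas ΔU = nCvΔT with Cv = R/(γ−1) = 26.8 J/(mol·K).
ΔU = 1.72×26.8×(1600−295) = 60100 J.

60100 J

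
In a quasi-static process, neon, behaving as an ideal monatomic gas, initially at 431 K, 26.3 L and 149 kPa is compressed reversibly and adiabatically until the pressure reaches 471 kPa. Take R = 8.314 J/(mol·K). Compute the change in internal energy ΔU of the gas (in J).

3440 J

n = P₁V₁/(RT₁) = 149×26.3/(8.314×431) = 1.09 mol.
Adiabatic: T₂/T₁ = (P₂/P₁)^((γ−1)/γ) ⇒ T₂ = 431×(3.16)^0.400 = 683 K; V₂ = 13.2 L.
For an ideal gas ΔU = nCvΔT with Cv = (3/2)R = 12.5 J/(mol·K).
ΔU = 1.09×12.5×(683−431) = 3440 J.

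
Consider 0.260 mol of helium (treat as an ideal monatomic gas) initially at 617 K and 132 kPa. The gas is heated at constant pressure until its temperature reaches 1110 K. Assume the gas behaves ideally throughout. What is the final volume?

V₁ = nRT₁/P₁ = 0.260×8.314×617/132 = 10.1 L.
Isobaric: P stays 132 kPa; V/T = const ⇒ T₂ = 1110 K, V₂ = 18.2 L.

18.2 L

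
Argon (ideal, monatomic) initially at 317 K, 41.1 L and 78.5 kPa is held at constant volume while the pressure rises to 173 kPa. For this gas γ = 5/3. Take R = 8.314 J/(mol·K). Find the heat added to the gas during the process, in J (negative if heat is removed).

5830 J

n = P₁V₁/(RT₁) = 78.5×41.1/(8.314×317) = 1.22 mol.
Isochoric: V stays 41.1 L; P/T = const ⇒ T₂ = 699 K, P₂ = 173 kPa.
W = 0 (no volume change).
ΔU = nCvΔT = 1.22×12.5×(699−317) = 5830 J.
Q = ΔU = 5830 J.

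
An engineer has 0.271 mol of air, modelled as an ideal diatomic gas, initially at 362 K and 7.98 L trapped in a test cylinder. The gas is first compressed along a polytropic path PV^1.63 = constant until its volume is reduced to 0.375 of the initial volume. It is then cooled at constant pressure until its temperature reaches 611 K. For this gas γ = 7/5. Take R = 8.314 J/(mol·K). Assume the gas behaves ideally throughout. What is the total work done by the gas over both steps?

P₁ = nRT₁/V₁ = 0.271×8.314×362/7.98 = 102 kPa.
Step 1 — Polytropic n=1.63: T₂ = T₁(V₁/V₂)^(n−1) = 362×(2.67)^0.63 = 672 K; P₂ = P₁(V₁/V₂)^n = 506 kPa.
W = (P₁V₁−P₂V₂)/(n−1) = (102×7.98−506×2.99)/0.63 = -1110 J.
ΔU = nCvΔT = 0.271×20.8×(672−362) = 1740 J.
Q = ΔU + W = 637 J.
State after step 1: P = 506 kPa, V = 2.99 L, T = 672 K.
Step 2 — Isobaric: P stays 506 kPa; V/T = const ⇒ T₂ = 611 K, V₂ = 2.72 L.
W = PΔV = 506×(2.72−2.99) kPa·L = -136 J.
ΔU = nCvΔT = 0.271×20.8×(611−672) = -341 J.
Q = ΔU + W = nCpΔT = -477 J.
Net over both steps: W = -1240 J, Q = 159 J, ΔU = 1400 J.

-1240 J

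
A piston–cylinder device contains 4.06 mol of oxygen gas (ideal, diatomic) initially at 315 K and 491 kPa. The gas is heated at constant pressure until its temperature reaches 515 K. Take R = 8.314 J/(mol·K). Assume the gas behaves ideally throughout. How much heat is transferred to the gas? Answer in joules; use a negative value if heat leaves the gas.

V₁ = nRT₁/P₁ = 4.06×8.314×315/491 = 21.7 L.
Isobaric: P stays 491 kPa; V/T = const ⇒ T₂ = 515 K, V₂ = 35.4 L.
W = PΔV = 491×(35.4−21.7) kPa·L = 6750 J.
ΔU = nCvΔT = 4.06×20.8×(515−315) = 16900 J.
Q = ΔU + W = nCpΔT = 23600 J.

23600 J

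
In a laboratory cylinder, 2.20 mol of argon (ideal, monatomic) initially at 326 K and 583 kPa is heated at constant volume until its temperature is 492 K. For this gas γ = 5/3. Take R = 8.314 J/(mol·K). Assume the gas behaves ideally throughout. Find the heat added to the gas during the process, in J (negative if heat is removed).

4550 J

V₁ = nRT₁/P₁ = 2.20×8.314×326/583 = 10.2 L.
Isochoric: V stays 10.2 L; P/T = const ⇒ T₂ = 492 K, P₂ = 880 kPa.
W = 0 (no volume change).
ΔU = nCvΔT = 2.20×12.5×(492−326) = 4550 J.
Q = ΔU = 4550 J.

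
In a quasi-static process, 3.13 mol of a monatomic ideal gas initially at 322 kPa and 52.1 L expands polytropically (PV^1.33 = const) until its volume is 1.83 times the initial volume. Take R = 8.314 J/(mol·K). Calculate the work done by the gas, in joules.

9190 J

T₁ = P₁V₁/(nR) = 322×52.1/(3.13×8.314) = 645 K.
Polytropic n=1.33: T₂ = T₁(V₁/V₂)^(n−1) = 645×(0.546)^0.33 = 528 K; P₂ = P₁(V₁/V₂)^n = 144 kPa.
W = (P₁V₁−P₂V₂)/(n−1) = (322×52.1−144×95.3)/0.33 = 9190 J.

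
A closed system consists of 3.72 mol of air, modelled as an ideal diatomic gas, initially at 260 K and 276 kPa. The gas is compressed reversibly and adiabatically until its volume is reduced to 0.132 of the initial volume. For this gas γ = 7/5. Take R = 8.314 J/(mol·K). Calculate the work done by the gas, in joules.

V₁ = nRT₁/P₁ = 3.72×8.314×260/276 = 29.1 L.
Adiabatic: TV^(γ−1) = const ⇒ T₂ = 260×(7.58)^0.400 = 584 K; PV^γ = const ⇒ P₂ = 4700 kPa.
ΔU = nCvΔT = 3.72×20.8×(584−260) = 25100 J.
Q = 0 for an adiabatic process, so W = −ΔU = -25100 J.

-25100 J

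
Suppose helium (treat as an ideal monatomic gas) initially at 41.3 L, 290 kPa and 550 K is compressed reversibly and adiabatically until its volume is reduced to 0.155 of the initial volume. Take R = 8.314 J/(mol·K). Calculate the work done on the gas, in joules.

n = P₁V₁/(RT₁) = 290×41.3/(8.314×550) = 2.62 mol.
Adiabatic: TV^(γ−1) = const ⇒ T₂ = 550×(6.45)^0.667 = 1910 K; PV^γ = const ⇒ P₂ = 6480 kPa.
ΔU = nCvΔT = 2.62×12.5×(1910−550) = 44300 J.
Q = 0 for an adiabatic process, so W = −ΔU = -44300 J.
Work done on the gas = −W_by = 44300 J.

44300 J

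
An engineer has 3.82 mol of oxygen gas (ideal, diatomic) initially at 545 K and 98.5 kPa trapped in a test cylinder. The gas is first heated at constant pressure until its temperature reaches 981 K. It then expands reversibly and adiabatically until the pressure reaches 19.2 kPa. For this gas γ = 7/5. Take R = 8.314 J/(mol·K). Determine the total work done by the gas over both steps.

42900 J

V₁ = nRT₁/P₁ = 3.82×8.314×545/98.5 = 176 L.
Step 1 — Isobaric: P stays 98.5 kPa; V/T = const ⇒ T₂ = 981 K, V₂ = 316 L.
W = PΔV = 98.5×(316−176) kPa·L = 13800 J.
ΔU = nCvΔT = 3.82×20.8×(981−545) = 34600 J.
Q = ΔU + W = nCpΔT = 48500 J.
State after step 1: P = 98.5 kPa, V = 316 L, T = 981 K.
Step 2 — Adiabatic: T₂/T₁ = (P₂/P₁)^((γ−1)/γ) ⇒ T₂ = 981×(0.195)^0.286 = 615 K; V₂ = 1020 L.
ΔU = nCvΔT = 3.82×20.8×(615−981) = -29100 J.
Q = 0 for an adiabatic process, so W = −ΔU = 29100 J.
Net over both steps: W = 42900 J, Q = 48500 J, ΔU = 5550 J.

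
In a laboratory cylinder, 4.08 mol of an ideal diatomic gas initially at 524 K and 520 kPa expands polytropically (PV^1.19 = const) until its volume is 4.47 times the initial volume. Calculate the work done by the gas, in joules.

V₁ = nRT₁/P₁ = 4.08×8.314×524/520 = 34.2 L.
Polytropic n=1.19: T₂ = T₁(V₁/V₂)^(n−1) = 524×(0.224)^0.19 = 394 K; P₂ = P₁(V₁/V₂)^n = 87.5 kPa.
W = (P₁V₁−P₂V₂)/(n−1) = (520×34.2−87.5×153)/0.19 = 23200 J.

23200 J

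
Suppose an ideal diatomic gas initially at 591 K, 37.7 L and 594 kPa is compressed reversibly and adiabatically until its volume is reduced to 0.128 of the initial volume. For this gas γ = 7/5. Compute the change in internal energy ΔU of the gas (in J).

n = P₁V₁/(RT₁) = 594×37.7/(8.314×591) = 4.56 mol.
Adiabatic: TV^(γ−1) = const ⇒ T₂ = 591×(7.81)^0.400 = 1340 K; PV^γ = const ⇒ P₂ = 10600 kPa.
For an ideal gas ΔU = nCvΔT with Cv = (5/2)R = 20.8 J/(mol·K).
ΔU = 4.56×20.8×(1340−591) = 71400 J.

71400 J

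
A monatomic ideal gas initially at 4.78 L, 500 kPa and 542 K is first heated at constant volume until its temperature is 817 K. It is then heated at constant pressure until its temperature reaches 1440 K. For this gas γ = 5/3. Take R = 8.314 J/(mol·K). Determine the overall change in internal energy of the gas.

n = P₁V₁/(RT₁) = 500×4.78/(8.314×542) = 0.530 mol.
Step 1 — Isochoric: V stays 4.78 L; P/T = const ⇒ T₂ = 817 K, P₂ = 754 kPa.
W = 0 (no volume change).
ΔU = nCvΔT = 0.530×12.5×(817−542) = 1820 J.
Q = ΔU = 1820 J.
State after step 1: P = 754 kPa, V = 4.78 L, T = 817 K.
Step 2 — Isobaric: P stays 754 kPa; V/T = const ⇒ T₂ = 1440 K, V₂ = 8.42 L.
W = PΔV = 754×(8.42−4.78) kPa·L = 2750 J.
ΔU = nCvΔT = 0.530×12.5×(1440−817) = 4120 J.
Q = ΔU + W = nCpΔT = 6870 J.
Net over both steps: W = 2750 J, Q = 8690 J, ΔU = 5940 J.

5940 J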